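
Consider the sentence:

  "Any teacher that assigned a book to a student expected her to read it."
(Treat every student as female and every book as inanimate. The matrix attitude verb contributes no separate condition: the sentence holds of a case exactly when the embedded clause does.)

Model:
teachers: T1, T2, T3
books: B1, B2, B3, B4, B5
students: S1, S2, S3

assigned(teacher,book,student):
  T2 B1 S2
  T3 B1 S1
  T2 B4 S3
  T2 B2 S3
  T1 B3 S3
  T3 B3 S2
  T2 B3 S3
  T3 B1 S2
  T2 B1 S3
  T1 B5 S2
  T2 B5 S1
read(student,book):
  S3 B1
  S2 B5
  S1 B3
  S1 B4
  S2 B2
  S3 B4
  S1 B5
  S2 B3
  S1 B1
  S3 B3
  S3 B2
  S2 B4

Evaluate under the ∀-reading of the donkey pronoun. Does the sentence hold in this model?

"her" takes "a student" as antecedent and "it" takes "a book"; both are donkey pronouns co-varying with the restrictor.
Strong reading: for every (t,b,s) with assigned(t,b,s), read(s,b).
Restrictor triples: (T1,B3,S3)→read(S3,B3) ✓  (T1,B5,S2)→read(S2,B5) ✓  (T2,B1,S2)→read(S2,B1) ✗  (T2,B1,S3)→read(S3,B1) ✓  (T2,B2,S3)→read(S3,B2) ✓  (T2,B3,S3)→read(S3,B3) ✓  (T2,B4,S3)→read(S3,B4) ✓  (T2,B5,S1)→read(S1,B5) ✓  (T3,B1,S1)→read(S1,B1) ✓  (T3,B1,S2)→read(S2,B1) ✗  (T3,B3,S2)→read(S2,B3) ✓
Counterexample: (T2,B1,S2) — read(S2,B1) does not hold.

False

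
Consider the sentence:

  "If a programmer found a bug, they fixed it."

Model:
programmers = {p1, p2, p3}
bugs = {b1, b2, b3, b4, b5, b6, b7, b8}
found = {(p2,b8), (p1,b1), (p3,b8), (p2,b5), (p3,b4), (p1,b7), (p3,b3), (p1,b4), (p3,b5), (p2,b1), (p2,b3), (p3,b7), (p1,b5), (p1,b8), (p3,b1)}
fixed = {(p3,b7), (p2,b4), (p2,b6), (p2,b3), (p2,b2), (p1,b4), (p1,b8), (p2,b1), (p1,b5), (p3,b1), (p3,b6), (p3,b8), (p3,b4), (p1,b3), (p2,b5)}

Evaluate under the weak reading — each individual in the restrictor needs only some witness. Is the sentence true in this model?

True

"it" takes "a bug" as antecedent — a donkey pronoun bound across the clause boundary.
Weak reading: every programmer p with some found-bug has at least one found-bug b such that fixed(p,b).
Per programmer: p1:✓  p2:✓  p3:✓
Every programmer in the restrictor has a witness.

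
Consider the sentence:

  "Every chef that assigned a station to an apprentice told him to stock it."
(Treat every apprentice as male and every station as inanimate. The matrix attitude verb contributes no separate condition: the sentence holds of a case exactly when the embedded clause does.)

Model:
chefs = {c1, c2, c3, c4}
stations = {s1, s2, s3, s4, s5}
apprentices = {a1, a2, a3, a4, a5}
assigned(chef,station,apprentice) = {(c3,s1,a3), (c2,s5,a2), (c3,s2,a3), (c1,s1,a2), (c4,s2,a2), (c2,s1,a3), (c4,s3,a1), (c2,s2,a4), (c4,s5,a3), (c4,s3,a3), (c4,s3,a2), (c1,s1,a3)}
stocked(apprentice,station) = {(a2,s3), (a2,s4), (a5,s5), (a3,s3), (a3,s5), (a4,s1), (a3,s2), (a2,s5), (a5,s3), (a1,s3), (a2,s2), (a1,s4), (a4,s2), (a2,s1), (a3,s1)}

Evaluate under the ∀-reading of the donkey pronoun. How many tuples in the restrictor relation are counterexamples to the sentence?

"him" takes "an apprentice" as antecedent and "it" takes "a station"; both are donkey pronouns co-varying with the restrictor.
Strong reading: for every (c,s,a) with assigned(c,s,a), stocked(a,s).
Restrictor triples: (c1,s1,a2)→stocked(a2,s1) ✓  (c1,s1,a3)→stocked(a3,s1) ✓  (c2,s1,a3)→stocked(a3,s1) ✓  (c2,s2,a4)→stocked(a4,s2) ✓  (c2,s5,a2)→stocked(a2,s5) ✓  (c3,s1,a3)→stocked(a3,s1) ✓  (c3,s2,a3)→stocked(a3,s2) ✓  (c4,s2,a2)→stocked(a2,s2) ✓  (c4,s3,a1)→stocked(a1,s3) ✓  (c4,s3,a2)→stocked(a2,s3) ✓  (c4,s3,a3)→stocked(a3,s3) ✓  (c4,s5,a3)→stocked(a3,s5) ✓
Counterexamples (restrictor triples failing the scope): 0.

0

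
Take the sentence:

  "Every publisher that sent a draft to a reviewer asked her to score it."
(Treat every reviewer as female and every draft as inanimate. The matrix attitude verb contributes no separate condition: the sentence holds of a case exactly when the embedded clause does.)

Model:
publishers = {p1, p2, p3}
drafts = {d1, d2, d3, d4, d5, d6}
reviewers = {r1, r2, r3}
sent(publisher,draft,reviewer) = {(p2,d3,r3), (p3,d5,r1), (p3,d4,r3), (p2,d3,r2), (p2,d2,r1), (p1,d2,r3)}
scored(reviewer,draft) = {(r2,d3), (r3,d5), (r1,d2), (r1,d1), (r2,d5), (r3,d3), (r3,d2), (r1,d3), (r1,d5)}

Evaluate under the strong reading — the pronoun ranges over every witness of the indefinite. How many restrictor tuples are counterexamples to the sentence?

1

"her" takes "a reviewer" as antecedent and "it" takes "a draft"; both are donkey pronouns co-varying with the restrictor.
Strong reading: for every (p,d,r) with sent(p,d,r), scored(r,d).
Restrictor triples: (p1,d2,r3)→scored(r3,d2) ✓  (p2,d2,r1)→scored(r1,d2) ✓  (p2,d3,r2)→scored(r2,d3) ✓  (p2,d3,r3)→scored(r3,d3) ✓  (p3,d4,r3)→scored(r3,d4) ✗  (p3,d5,r1)→scored(r1,d5) ✓
Counterexamples (restrictor triples failing the scope): 1.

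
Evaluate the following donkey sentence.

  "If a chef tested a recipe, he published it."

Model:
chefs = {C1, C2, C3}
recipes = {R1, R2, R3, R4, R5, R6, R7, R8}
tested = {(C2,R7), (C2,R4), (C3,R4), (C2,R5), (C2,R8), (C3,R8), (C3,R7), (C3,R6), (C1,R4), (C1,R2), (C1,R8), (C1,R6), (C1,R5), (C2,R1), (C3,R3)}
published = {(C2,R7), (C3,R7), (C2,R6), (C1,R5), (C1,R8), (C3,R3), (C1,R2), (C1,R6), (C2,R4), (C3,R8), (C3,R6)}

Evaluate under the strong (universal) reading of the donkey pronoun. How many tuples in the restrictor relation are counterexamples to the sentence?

5

"it" takes "a recipe" as antecedent — a donkey pronoun bound across the clause boundary.
Strong reading: for every (c,r) with tested(c,r), published(c,r).
Restrictor pairs: (C1,R2) ✓  (C1,R4) ✗  (C1,R5) ✓  (C1,R6) ✓  (C1,R8) ✓  (C2,R1) ✗  (C2,R4) ✓  (C2,R5) ✗  (C2,R7) ✓  (C2,R8) ✗  (C3,R3) ✓  (C3,R4) ✗  (C3,R6) ✓  (C3,R7) ✓  (C3,R8) ✓
Counterexamples (restrictor pairs failing the scope): 5.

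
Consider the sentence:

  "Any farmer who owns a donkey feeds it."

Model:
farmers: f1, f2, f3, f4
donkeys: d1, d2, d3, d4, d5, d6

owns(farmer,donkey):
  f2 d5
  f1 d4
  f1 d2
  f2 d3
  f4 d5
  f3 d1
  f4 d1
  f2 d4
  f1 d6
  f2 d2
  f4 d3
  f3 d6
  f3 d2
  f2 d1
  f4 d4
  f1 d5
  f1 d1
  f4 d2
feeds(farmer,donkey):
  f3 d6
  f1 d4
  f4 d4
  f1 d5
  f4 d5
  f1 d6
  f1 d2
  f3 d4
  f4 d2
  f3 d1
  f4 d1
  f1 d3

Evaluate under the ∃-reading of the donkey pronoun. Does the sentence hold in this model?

"it" takes "a donkey" as antecedent — a donkey pronoun bound across the clause boundary.
Weak reading: every farmer f with some owns-donkey has at least one owns-donkey d such that feeds(f,d).
Per farmer: f1:✓  f2:✗  f3:✓  f4:✓
f2 has no witness among its owns-donkeys.

False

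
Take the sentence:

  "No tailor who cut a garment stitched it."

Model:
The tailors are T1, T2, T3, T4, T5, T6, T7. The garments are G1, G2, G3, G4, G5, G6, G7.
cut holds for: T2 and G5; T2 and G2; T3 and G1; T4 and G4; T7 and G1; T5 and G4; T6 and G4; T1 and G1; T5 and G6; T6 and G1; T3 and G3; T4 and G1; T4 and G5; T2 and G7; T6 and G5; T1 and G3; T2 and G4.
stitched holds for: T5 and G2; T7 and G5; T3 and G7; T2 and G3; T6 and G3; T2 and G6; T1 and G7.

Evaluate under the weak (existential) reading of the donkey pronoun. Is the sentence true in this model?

True

"it" takes "a garment" as antecedent — a donkey pronoun bound across the clause boundary.
Truth condition: for no (t,g) with cut(t,g) does stitched(t,g) hold.
Restrictor pairs — does the scope hold? (T1,G1):fails  (T1,G3):fails  (T2,G2):fails  (T2,G4):fails  (T2,G5):fails  (T2,G7):fails  (T3,G1):fails  (T3,G3):fails  (T4,G1):fails  (T4,G4):fails  (T4,G5):fails  (T5,G4):fails  (T5,G6):fails  (T6,G1):fails  (T6,G4):fails  (T6,G5):fails  (T7,G1):fails
Scope holds for no restrictor pair, so the sentence is true.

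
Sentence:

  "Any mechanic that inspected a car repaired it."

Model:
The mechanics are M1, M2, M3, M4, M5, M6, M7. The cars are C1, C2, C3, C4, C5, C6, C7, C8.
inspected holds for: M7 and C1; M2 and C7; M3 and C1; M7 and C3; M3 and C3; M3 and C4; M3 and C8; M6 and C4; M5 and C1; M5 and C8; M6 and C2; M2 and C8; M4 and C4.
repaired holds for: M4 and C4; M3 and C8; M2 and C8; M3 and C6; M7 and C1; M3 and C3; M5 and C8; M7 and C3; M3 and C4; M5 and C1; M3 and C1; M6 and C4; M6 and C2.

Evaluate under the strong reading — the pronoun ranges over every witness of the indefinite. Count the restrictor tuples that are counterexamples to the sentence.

"it" takes "a car" as antecedent — a donkey pronoun bound across the clause boundary.
Strong reading: for every (m,c) with inspected(m,c), repaired(m,c).
Restrictor pairs: (M2,C7) ✗  (M2,C8) ✓  (M3,C1) ✓  (M3,C3) ✓  (M3,C4) ✓  (M3,C8) ✓  (M4,C4) ✓  (M5,C1) ✓  (M5,C8) ✓  (M6,C2) ✓  (M6,C4) ✓  (M7,C1) ✓  (M7,C3) ✓
Counterexamples (restrictor pairs failing the scope): 1.

1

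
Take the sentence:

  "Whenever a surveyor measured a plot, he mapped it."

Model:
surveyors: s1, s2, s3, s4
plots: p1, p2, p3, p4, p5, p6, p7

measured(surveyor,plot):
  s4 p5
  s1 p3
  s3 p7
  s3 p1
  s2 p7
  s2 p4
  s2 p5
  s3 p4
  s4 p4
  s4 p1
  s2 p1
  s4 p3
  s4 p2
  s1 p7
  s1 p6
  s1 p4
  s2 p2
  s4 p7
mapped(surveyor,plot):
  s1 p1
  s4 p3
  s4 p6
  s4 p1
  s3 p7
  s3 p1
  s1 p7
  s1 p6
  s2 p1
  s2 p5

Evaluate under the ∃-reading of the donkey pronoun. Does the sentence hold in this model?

"it" takes "a plot" as antecedent — a donkey pronoun bound across the clause boundary.
Weak reading: every surveyor s with some measured-plot has at least one measured-plot p such that mapped(s,p).
Per surveyor: s1:✓  s2:✓  s3:✓  s4:✓
Every surveyor in the restrictor has a witness.

True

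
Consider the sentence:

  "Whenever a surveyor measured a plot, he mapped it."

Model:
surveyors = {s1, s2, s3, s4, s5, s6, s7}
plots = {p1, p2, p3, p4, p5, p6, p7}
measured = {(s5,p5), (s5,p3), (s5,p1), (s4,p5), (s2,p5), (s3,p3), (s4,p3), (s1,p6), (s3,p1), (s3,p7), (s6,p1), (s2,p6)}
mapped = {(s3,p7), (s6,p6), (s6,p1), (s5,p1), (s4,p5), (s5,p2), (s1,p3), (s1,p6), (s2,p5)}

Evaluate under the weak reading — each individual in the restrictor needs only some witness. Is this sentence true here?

"it" takes "a plot" as antecedent — a donkey pronoun bound across the clause boundary.
Weak reading: every surveyor s with some measured-plot has at least one measured-plot p such that mapped(s,p).
Per surveyor: s1:✓  s2:✓  s3:✓  s4:✓  s5:✓  s6:✓
Every surveyor in the restrictor has a witness.

True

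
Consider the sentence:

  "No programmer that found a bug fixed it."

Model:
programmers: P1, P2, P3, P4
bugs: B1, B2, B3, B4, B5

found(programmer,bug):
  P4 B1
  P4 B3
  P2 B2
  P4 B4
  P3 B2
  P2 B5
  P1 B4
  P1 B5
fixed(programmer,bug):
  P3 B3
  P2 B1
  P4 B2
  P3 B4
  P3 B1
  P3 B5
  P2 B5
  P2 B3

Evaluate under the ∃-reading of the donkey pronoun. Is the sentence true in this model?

"it" takes "a bug" as antecedent — a donkey pronoun bound across the clause boundary.
Truth condition: for no (p,b) with found(p,b) does fixed(p,b) hold.
Restrictor pairs — does the scope hold? (P1,B4):fails  (P1,B5):fails  (P2,B2):fails  (P2,B5):holds  (P3,B2):fails  (P4,B1):fails  (P4,B3):fails  (P4,B4):fails
Scope holds for 1 pair(s), so the sentence is false.

False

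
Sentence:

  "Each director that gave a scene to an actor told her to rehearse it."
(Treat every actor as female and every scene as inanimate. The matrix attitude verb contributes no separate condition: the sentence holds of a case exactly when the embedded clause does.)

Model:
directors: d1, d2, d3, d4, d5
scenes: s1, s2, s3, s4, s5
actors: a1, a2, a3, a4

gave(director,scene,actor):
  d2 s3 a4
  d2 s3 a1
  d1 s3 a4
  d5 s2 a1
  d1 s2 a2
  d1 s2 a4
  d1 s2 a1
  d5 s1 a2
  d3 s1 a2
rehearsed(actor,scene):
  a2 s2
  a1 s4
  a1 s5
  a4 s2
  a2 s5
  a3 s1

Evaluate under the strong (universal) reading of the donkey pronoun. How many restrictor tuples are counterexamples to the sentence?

7

"her" takes "an actor" as antecedent and "it" takes "a scene"; both are donkey pronouns co-varying with the restrictor.
Strong reading: for every (d,s,a) with gave(d,s,a), rehearsed(a,s).
Restrictor triples: (d1,s2,a1)→rehearsed(a1,s2) ✗  (d1,s2,a2)→rehearsed(a2,s2) ✓  (d1,s2,a4)→rehearsed(a4,s2) ✓  (d1,s3,a4)→rehearsed(a4,s3) ✗  (d2,s3,a1)→rehearsed(a1,s3) ✗  (d2,s3,a4)→rehearsed(a4,s3) ✗  (d3,s1,a2)→rehearsed(a2,s1) ✗  (d5,s1,a2)→rehearsed(a2,s1) ✗  (d5,s2,a1)→rehearsed(a1,s2) ✗
Counterexamples (restrictor triples failing the scope): 7.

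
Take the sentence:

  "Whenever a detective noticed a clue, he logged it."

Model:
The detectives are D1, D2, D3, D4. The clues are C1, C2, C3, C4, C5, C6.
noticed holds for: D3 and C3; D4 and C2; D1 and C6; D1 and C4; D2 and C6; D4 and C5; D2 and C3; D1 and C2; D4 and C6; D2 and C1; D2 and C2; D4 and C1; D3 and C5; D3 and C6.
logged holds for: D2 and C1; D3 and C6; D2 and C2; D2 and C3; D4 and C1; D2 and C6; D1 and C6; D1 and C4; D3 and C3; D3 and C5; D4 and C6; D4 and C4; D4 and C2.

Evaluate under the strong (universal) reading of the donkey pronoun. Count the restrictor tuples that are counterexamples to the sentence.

"it" takes "a clue" as antecedent — a donkey pronoun bound across the clause boundary.
Strong reading: for every (d,c) with noticed(d,c), logged(d,c).
Restrictor pairs: (D1,C2) ✗  (D1,C4) ✓  (D1,C6) ✓  (D2,C1) ✓  (D2,C2) ✓  (D2,C3) ✓  (D2,C6) ✓  (D3,C3) ✓  (D3,C5) ✓  (D3,C6) ✓  (D4,C1) ✓  (D4,C2) ✓  (D4,C5) ✗  (D4,C6) ✓
Counterexamples (restrictor pairs failing the scope): 2.

2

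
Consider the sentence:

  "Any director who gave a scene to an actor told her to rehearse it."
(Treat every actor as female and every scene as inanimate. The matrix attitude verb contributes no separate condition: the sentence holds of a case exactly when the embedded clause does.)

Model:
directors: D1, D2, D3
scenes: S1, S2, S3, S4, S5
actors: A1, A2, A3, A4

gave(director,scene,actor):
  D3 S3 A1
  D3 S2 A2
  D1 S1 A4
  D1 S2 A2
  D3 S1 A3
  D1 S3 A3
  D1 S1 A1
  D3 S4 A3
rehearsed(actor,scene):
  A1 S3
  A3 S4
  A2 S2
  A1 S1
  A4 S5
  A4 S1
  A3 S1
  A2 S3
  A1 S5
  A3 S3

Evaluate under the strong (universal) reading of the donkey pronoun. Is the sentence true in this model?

True

"her" takes "an actor" as antecedent and "it" takes "a scene"; both are donkey pronouns co-varying with the restrictor.
Strong reading: for every (d,s,a) with gave(d,s,a), rehearsed(a,s).
Restrictor triples: (D1,S1,A1)→rehearsed(A1,S1) ✓  (D1,S1,A4)→rehearsed(A4,S1) ✓  (D1,S2,A2)→rehearsed(A2,S2) ✓  (D1,S3,A3)→rehearsed(A3,S3) ✓  (D3,S1,A3)→rehearsed(A3,S1) ✓  (D3,S2,A2)→rehearsed(A2,S2) ✓  (D3,S3,A1)→rehearsed(A1,S3) ✓  (D3,S4,A3)→rehearsed(A3,S4) ✓
Every restrictor triple satisfies the scope.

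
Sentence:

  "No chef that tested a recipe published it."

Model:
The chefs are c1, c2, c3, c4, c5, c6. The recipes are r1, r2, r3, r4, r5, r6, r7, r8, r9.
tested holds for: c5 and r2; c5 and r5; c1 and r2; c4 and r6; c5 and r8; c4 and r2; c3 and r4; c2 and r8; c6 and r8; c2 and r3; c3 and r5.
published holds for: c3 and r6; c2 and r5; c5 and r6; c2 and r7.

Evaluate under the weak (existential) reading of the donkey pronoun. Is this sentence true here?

"it" takes "a recipe" as antecedent — a donkey pronoun bound across the clause boundary.
Truth condition: for no (c,r) with tested(c,r) does published(c,r) hold.
Restrictor pairs — does the scope hold? (c1,r2):fails  (c2,r3):fails  (c2,r8):fails  (c3,r4):fails  (c3,r5):fails  (c4,r2):fails  (c4,r6):fails  (c5,r2):fails  (c5,r5):fails  (c5,r8):fails  (c6,r8):fails
Scope holds for no restrictor pair, so the sentence is true.

True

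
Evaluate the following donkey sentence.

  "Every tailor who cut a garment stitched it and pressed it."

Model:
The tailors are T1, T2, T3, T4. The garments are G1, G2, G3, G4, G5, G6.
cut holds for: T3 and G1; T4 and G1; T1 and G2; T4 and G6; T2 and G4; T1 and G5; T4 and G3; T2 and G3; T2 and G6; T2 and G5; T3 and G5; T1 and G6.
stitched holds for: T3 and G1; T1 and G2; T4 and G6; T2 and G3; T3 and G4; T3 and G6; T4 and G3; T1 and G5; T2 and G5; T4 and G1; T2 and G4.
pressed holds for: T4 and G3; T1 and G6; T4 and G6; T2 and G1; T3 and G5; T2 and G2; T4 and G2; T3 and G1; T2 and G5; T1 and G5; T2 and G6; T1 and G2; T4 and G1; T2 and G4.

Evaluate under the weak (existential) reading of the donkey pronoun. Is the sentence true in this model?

True

"it" takes "a garment" as antecedent — a donkey pronoun bound across the clause boundary.
Weak reading: every tailor t with some cut-garment has at least one cut-garment g such that stitched(t,g) ∧ pressed(t,g).
Per tailor: T1:✓  T2:✓  T3:✓  T4:✓
Every tailor in the restrictor has a witness.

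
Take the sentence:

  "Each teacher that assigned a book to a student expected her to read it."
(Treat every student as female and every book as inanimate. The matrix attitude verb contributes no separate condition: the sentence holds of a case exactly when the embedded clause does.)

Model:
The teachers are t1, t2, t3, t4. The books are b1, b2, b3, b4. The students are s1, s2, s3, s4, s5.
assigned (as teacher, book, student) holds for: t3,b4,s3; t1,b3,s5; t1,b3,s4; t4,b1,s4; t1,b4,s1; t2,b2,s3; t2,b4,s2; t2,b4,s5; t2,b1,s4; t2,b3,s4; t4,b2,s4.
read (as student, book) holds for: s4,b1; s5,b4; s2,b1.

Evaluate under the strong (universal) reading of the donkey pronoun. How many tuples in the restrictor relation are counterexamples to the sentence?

"her" takes "a student" as antecedent and "it" takes "a book"; both are donkey pronouns co-varying with the restrictor.
Strong reading: for every (t,b,s) with assigned(t,b,s), read(s,b).
Restrictor triples: (t1,b3,s4)→read(s4,b3) ✗  (t1,b3,s5)→read(s5,b3) ✗  (t1,b4,s1)→read(s1,b4) ✗  (t2,b1,s4)→read(s4,b1) ✓  (t2,b2,s3)→read(s3,b2) ✗  (t2,b3,s4)→read(s4,b3) ✗  (t2,b4,s2)→read(s2,b4) ✗  (t2,b4,s5)→read(s5,b4) ✓  (t3,b4,s3)→read(s3,b4) ✗  (t4,b1,s4)→read(s4,b1) ✓  (t4,b2,s4)→read(s4,b2) ✗
Counterexamples (restrictor triples failing the scope): 8.

8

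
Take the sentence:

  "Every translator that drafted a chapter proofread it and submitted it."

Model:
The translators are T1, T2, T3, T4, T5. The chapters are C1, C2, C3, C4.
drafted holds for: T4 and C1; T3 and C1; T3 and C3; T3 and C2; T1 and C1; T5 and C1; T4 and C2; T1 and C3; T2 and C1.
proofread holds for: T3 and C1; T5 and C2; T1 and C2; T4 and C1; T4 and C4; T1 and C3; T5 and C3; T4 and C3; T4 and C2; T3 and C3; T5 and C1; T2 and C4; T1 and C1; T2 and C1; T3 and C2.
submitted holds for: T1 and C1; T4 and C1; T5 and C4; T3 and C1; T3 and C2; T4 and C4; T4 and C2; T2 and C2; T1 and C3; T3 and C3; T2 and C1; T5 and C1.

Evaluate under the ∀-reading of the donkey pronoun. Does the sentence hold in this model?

True

"it" takes "a chapter" as antecedent — a donkey pronoun bound across the clause boundary.
Strong reading: for every (t,c) with drafted(t,c), proofread(t,c) ∧ submitted(t,c).
Restrictor pairs: (T1,C1) ✓  (T1,C3) ✓  (T2,C1) ✓  (T3,C1) ✓  (T3,C2) ✓  (T3,C3) ✓  (T4,C1) ✓  (T4,C2) ✓  (T5,C1) ✓
Every restrictor pair satisfies the scope.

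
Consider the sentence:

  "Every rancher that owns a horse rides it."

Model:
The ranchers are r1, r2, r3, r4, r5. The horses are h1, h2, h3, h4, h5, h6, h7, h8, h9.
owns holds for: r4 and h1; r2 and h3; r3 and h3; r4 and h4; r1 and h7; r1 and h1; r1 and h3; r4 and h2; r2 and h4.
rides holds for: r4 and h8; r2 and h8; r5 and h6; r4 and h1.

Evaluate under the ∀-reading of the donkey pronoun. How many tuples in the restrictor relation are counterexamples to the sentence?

8

"it" takes "a horse" as antecedent — a donkey pronoun bound across the clause boundary.
Strong reading: for every (r,h) with owns(r,h), rides(r,h).
Restrictor pairs: (r1,h1) ✗  (r1,h3) ✗  (r1,h7) ✗  (r2,h3) ✗  (r2,h4) ✗  (r3,h3) ✗  (r4,h1) ✓  (r4,h2) ✗  (r4,h4) ✗
Counterexamples (restrictor pairs failing the scope): 8.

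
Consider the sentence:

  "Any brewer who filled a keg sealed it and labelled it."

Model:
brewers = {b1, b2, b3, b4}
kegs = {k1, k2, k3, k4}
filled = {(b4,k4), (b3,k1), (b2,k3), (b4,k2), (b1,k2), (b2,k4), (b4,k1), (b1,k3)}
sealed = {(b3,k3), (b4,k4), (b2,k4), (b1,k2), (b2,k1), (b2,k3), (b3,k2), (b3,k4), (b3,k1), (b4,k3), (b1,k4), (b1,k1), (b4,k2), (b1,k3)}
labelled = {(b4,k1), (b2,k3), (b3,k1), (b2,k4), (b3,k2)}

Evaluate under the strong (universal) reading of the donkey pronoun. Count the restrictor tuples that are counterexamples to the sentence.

5

"it" takes "a keg" as antecedent — a donkey pronoun bound across the clause boundary.
Strong reading: for every (b,k) with filled(b,k), sealed(b,k) ∧ labelled(b,k).
Restrictor pairs: (b1,k2) ✗  (b1,k3) ✗  (b2,k3) ✓  (b2,k4) ✓  (b3,k1) ✓  (b4,k1) ✗  (b4,k2) ✗  (b4,k4) ✗
Counterexamples (restrictor pairs failing the scope): 5.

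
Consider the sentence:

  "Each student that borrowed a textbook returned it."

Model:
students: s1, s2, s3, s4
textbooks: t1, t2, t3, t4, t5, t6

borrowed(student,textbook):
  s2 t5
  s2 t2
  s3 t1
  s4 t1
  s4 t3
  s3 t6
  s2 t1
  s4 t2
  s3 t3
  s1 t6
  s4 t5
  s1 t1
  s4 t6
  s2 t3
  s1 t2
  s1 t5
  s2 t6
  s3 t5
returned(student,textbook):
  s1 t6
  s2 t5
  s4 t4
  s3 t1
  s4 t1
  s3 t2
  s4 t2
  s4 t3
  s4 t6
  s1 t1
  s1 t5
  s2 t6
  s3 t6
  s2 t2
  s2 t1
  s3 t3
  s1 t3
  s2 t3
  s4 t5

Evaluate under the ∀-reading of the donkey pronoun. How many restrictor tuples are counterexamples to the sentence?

2

"it" takes "a textbook" as antecedent — a donkey pronoun bound across the clause boundary.
Strong reading: for every (s,t) with borrowed(s,t), returned(s,t).
Restrictor pairs: (s1,t1) ✓  (s1,t2) ✗  (s1,t5) ✓  (s1,t6) ✓  (s2,t1) ✓  (s2,t2) ✓  (s2,t3) ✓  (s2,t5) ✓  (s2,t6) ✓  (s3,t1) ✓  (s3,t3) ✓  (s3,t5) ✗  (s3,t6) ✓  (s4,t1) ✓  (s4,t2) ✓  (s4,t3) ✓  (s4,t5) ✓  (s4,t6) ✓
Counterexamples (restrictor pairs failing the scope): 2.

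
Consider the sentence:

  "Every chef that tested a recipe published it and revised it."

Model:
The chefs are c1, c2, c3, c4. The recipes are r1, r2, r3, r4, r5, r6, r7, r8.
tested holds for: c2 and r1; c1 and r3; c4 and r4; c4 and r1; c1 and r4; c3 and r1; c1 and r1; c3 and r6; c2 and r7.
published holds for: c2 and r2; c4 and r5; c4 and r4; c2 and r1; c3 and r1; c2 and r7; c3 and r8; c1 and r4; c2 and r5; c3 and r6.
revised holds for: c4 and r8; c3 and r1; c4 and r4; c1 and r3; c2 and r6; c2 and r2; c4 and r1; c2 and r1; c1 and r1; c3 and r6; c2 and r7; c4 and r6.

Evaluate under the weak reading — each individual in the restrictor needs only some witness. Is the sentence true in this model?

"it" takes "a recipe" as antecedent — a donkey pronoun bound across the clause boundary.
Weak reading: every chef c with some tested-recipe has at least one tested-recipe r such that published(c,r) ∧ revised(c,r).
Per chef: c1:✗  c2:✓  c3:✓  c4:✓
c1 has no witness among its tested-recipes.

False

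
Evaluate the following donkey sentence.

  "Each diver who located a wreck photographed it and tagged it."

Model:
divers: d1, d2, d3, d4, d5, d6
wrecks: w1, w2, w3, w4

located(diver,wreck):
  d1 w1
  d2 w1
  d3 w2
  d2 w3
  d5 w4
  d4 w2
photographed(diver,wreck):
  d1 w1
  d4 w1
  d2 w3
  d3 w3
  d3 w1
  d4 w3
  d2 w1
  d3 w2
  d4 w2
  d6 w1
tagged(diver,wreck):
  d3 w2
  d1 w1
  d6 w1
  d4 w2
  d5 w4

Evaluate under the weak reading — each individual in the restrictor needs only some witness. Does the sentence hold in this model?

False

"it" takes "a wreck" as antecedent — a donkey pronoun bound across the clause boundary.
Weak reading: every diver d with some located-wreck has at least one located-wreck w such that photographed(d,w) ∧ tagged(d,w).
Per diver: d1:✓  d2:✗  d3:✓  d4:✓  d5:✗
d2 has no witness among its located-wrecks.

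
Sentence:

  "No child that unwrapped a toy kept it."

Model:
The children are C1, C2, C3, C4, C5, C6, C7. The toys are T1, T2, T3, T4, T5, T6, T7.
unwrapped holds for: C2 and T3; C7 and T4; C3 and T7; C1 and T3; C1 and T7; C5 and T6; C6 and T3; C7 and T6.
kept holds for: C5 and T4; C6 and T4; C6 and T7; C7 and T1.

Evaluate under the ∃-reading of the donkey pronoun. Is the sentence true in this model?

True

"it" takes "a toy" as antecedent — a donkey pronoun bound across the clause boundary.
Truth condition: for no (c,t) with unwrapped(c,t) does kept(c,t) hold.
Restrictor pairs — does the scope hold? (C1,T3):fails  (C1,T7):fails  (C2,T3):fails  (C3,T7):fails  (C5,T6):fails  (C6,T3):fails  (C7,T4):fails  (C7,T6):fails
Scope holds for no restrictor pair, so the sentence is true.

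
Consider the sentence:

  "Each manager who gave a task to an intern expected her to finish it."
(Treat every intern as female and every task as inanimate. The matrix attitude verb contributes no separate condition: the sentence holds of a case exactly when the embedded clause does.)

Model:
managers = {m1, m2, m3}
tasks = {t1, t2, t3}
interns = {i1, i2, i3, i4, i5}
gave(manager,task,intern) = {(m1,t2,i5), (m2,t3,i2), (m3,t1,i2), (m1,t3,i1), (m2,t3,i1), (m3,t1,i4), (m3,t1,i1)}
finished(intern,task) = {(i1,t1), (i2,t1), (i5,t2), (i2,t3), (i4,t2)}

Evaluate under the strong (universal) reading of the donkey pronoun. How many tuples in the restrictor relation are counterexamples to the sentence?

3

"her" takes "an intern" as antecedent and "it" takes "a task"; both are donkey pronouns co-varying with the restrictor.
Strong reading: for every (m,t,i) with gave(m,t,i), finished(i,t).
Restrictor triples: (m1,t2,i5)→finished(i5,t2) ✓  (m1,t3,i1)→finished(i1,t3) ✗  (m2,t3,i1)→finished(i1,t3) ✗  (m2,t3,i2)→finished(i2,t3) ✓  (m3,t1,i1)→finished(i1,t1) ✓  (m3,t1,i2)→finished(i2,t1) ✓  (m3,t1,i4)→finished(i4,t1) ✗
Counterexamples (restrictor triples failing the scope): 3.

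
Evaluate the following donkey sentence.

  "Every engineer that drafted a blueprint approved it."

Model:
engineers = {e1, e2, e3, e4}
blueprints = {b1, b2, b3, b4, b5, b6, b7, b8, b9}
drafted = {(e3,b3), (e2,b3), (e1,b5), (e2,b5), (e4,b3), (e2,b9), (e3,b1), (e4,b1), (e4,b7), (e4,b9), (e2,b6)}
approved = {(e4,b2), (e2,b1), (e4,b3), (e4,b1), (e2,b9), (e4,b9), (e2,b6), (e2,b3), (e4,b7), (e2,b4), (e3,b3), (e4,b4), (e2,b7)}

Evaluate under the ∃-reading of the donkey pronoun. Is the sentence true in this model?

"it" takes "a blueprint" as antecedent — a donkey pronoun bound across the clause boundary.
Weak reading: every engineer e with some drafted-blueprint has at least one drafted-blueprint b such that approved(e,b).
Per engineer: e1:✗  e2:✓  e3:✓  e4:✓
e1 has no witness among its drafted-blueprints.

False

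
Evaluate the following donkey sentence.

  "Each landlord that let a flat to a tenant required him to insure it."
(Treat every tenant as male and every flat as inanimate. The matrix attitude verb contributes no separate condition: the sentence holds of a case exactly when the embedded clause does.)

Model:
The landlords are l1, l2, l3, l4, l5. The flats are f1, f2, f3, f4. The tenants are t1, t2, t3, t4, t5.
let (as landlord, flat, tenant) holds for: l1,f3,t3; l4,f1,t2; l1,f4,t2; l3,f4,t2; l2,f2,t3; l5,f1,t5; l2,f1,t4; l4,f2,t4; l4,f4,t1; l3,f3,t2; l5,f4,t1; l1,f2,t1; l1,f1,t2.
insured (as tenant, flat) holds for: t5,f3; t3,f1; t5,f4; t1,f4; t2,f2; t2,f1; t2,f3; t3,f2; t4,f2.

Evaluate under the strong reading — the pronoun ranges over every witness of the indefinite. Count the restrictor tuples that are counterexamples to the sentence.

6

"him" takes "a tenant" as antecedent and "it" takes "a flat"; both are donkey pronouns co-varying with the restrictor.
Strong reading: for every (l,f,t) with let(l,f,t), insured(t,f).
Restrictor triples: (l1,f1,t2)→insured(t2,f1) ✓  (l1,f2,t1)→insured(t1,f2) ✗  (l1,f3,t3)→insured(t3,f3) ✗  (l1,f4,t2)→insured(t2,f4) ✗  (l2,f1,t4)→insured(t4,f1) ✗  (l2,f2,t3)→insured(t3,f2) ✓  (l3,f3,t2)→insured(t2,f3) ✓  (l3,f4,t2)→insured(t2,f4) ✗  (l4,f1,t2)→insured(t2,f1) ✓  (l4,f2,t4)→insured(t4,f2) ✓  (l4,f4,t1)→insured(t1,f4) ✓  (l5,f1,t5)→insured(t5,f1) ✗  (l5,f4,t1)→insured(t1,f4) ✓
Counterexamples (restrictor triples failing the scope): 6.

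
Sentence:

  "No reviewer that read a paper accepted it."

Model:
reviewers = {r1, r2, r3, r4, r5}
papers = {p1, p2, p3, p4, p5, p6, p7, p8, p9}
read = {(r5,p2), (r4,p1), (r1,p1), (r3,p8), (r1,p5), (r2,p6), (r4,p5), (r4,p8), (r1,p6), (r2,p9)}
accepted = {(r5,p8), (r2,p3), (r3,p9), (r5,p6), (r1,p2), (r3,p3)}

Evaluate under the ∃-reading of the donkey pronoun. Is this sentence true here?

True

"it" takes "a paper" as antecedent — a donkey pronoun bound across the clause boundary.
Truth condition: for no (r,p) with read(r,p) does accepted(r,p) hold.
Restrictor pairs — does the scope hold? (r1,p1):fails  (r1,p5):fails  (r1,p6):fails  (r2,p6):fails  (r2,p9):fails  (r3,p8):fails  (r4,p1):fails  (r4,p5):fails  (r4,p8):fails  (r5,p2):fails
Scope holds for no restrictor pair, so the sentence is true.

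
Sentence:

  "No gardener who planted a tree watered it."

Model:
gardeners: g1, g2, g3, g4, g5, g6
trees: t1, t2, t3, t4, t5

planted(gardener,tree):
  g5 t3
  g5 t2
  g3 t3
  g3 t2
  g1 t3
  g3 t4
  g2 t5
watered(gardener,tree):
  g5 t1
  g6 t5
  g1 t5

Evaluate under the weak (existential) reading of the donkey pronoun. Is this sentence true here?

True

"it" takes "a tree" as antecedent — a donkey pronoun bound across the clause boundary.
Truth condition: for no (g,t) with planted(g,t) does watered(g,t) hold.
Restrictor pairs — does the scope hold? (g1,t3):fails  (g2,t5):fails  (g3,t2):fails  (g3,t3):fails  (g3,t4):fails  (g5,t2):fails  (g5,t3):fails
Scope holds for no restrictor pair, so the sentence is true.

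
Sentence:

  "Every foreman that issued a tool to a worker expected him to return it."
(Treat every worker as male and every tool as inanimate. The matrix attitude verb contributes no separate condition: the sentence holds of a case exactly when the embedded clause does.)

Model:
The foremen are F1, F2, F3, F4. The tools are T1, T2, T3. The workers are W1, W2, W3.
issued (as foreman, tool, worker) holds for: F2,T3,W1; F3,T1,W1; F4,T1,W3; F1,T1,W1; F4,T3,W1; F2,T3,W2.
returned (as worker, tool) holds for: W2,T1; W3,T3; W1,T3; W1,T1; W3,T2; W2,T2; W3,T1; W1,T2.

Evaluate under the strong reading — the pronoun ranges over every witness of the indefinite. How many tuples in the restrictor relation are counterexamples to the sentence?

1

"him" takes "a worker" as antecedent and "it" takes "a tool"; both are donkey pronouns co-varying with the restrictor.
Strong reading: for every (f,t,w) with issued(f,t,w), returned(w,t).
Restrictor triples: (F1,T1,W1)→returned(W1,T1) ✓  (F2,T3,W1)→returned(W1,T3) ✓  (F2,T3,W2)→returned(W2,T3) ✗  (F3,T1,W1)→returned(W1,T1) ✓  (F4,T1,W3)→returned(W3,T1) ✓  (F4,T3,W1)→returned(W1,T3) ✓
Counterexamples (restrictor triples failing the scope): 1.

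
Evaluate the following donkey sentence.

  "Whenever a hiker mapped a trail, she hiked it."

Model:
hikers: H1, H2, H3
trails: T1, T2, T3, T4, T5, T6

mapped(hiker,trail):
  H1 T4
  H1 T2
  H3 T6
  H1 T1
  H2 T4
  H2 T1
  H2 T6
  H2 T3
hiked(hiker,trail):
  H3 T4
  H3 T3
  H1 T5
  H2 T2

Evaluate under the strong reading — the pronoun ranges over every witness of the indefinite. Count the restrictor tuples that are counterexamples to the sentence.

"it" takes "a trail" as antecedent — a donkey pronoun bound across the clause boundary.
Strong reading: for every (h,t) with mapped(h,t), hiked(h,t).
Restrictor pairs: (H1,T1) ✗  (H1,T2) ✗  (H1,T4) ✗  (H2,T1) ✗  (H2,T3) ✗  (H2,T4) ✗  (H2,T6) ✗  (H3,T6) ✗
Counterexamples (restrictor pairs failing the scope): 8.

8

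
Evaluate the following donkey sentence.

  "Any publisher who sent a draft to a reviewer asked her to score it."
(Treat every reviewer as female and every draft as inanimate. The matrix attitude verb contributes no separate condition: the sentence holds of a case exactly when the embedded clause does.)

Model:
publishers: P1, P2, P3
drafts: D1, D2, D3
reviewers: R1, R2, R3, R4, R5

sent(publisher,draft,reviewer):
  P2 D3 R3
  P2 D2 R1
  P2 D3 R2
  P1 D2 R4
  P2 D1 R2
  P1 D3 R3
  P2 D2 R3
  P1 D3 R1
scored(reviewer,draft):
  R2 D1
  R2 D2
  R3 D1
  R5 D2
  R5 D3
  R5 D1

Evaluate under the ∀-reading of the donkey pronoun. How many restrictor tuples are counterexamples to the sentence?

"her" takes "a reviewer" as antecedent and "it" takes "a draft"; both are donkey pronouns co-varying with the restrictor.
Strong reading: for every (p,d,r) with sent(p,d,r), scored(r,d).
Restrictor triples: (P1,D2,R4)→scored(R4,D2) ✗  (P1,D3,R1)→scored(R1,D3) ✗  (P1,D3,R3)→scored(R3,D3) ✗  (P2,D1,R2)→scored(R2,D1) ✓  (P2,D2,R1)→scored(R1,D2) ✗  (P2,D2,R3)→scored(R3,D2) ✗  (P2,D3,R2)→scored(R2,D3) ✗  (P2,D3,R3)→scored(R3,D3) ✗
Counterexamples (restrictor triples failing the scope): 7.

7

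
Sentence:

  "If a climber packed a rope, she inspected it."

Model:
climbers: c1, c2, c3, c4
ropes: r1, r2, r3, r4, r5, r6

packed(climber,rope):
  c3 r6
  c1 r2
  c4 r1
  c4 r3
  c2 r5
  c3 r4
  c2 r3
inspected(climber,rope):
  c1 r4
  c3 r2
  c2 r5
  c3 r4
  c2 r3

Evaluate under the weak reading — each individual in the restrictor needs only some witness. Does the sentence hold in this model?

False

"it" takes "a rope" as antecedent — a donkey pronoun bound across the clause boundary.
Weak reading: every climber c with some packed-rope has at least one packed-rope r such that inspected(c,r).
Per climber: c1:✗  c2:✓  c3:✓  c4:✗
c1 has no witness among its packed-ropes.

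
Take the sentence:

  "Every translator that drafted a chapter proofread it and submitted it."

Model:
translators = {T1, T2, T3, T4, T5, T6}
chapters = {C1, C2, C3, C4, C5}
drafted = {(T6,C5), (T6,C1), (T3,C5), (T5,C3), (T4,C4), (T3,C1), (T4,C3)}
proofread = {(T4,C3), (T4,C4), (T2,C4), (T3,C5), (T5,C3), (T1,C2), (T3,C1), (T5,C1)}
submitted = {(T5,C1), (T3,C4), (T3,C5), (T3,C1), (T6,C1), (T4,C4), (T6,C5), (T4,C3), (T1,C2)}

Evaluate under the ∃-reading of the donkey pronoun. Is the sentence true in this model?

"it" takes "a chapter" as antecedent — a donkey pronoun bound across the clause boundary.
Weak reading: every translator t with some drafted-chapter has at least one drafted-chapter c such that proofread(t,c) ∧ submitted(t,c).
Per translator: T3:✓  T4:✓  T5:✗  T6:✗
T5 has no witness among its drafted-chapters.

False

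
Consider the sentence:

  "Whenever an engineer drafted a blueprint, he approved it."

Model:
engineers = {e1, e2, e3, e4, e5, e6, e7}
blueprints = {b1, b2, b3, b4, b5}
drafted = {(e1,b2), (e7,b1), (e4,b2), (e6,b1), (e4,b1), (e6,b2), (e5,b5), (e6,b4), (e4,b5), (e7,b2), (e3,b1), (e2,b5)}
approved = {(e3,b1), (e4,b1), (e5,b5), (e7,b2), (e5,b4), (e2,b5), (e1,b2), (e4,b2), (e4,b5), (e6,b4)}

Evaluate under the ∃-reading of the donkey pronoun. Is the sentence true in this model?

True

"it" takes "a blueprint" as antecedent — a donkey pronoun bound across the clause boundary.
Weak reading: every engineer e with some drafted-blueprint has at least one drafted-blueprint b such that approved(e,b).
Per engineer: e1:✓  e2:✓  e3:✓  e4:✓  e5:✓  e6:✓  e7:✓
Every engineer in the restrictor has a witness.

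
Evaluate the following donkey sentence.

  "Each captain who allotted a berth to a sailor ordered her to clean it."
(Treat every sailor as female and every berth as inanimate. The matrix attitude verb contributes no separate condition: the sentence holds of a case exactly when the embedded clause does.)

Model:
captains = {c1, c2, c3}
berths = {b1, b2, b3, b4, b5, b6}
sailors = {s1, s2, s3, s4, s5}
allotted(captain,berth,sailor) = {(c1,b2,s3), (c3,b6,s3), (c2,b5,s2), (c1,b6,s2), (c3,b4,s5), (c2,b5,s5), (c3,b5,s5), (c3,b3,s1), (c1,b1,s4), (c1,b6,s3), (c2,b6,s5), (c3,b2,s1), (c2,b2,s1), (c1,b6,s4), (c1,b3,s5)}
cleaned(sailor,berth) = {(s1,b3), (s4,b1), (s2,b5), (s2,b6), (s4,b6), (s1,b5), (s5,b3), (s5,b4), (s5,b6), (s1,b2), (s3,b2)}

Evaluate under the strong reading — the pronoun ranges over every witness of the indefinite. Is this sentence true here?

False

"her" takes "a sailor" as antecedent and "it" takes "a berth"; both are donkey pronouns co-varying with the restrictor.
Strong reading: for every (c,b,s) with allotted(c,b,s), cleaned(s,b).
Restrictor triples: (c1,b1,s4)→cleaned(s4,b1) ✓  (c1,b2,s3)→cleaned(s3,b2) ✓  (c1,b3,s5)→cleaned(s5,b3) ✓  (c1,b6,s2)→cleaned(s2,b6) ✓  (c1,b6,s3)→cleaned(s3,b6) ✗  (c1,b6,s4)→cleaned(s4,b6) ✓  (c2,b2,s1)→cleaned(s1,b2) ✓  (c2,b5,s2)→cleaned(s2,b5) ✓  (c2,b5,s5)→cleaned(s5,b5) ✗  (c2,b6,s5)→cleaned(s5,b6) ✓  (c3,b2,s1)→cleaned(s1,b2) ✓  (c3,b3,s1)→cleaned(s1,b3) ✓  (c3,b4,s5)→cleaned(s5,b4) ✓  (c3,b5,s5)→cleaned(s5,b5) ✗  (c3,b6,s3)→cleaned(s3,b6) ✗
Counterexample: (c1,b6,s3) — cleaned(s3,b6) does not hold.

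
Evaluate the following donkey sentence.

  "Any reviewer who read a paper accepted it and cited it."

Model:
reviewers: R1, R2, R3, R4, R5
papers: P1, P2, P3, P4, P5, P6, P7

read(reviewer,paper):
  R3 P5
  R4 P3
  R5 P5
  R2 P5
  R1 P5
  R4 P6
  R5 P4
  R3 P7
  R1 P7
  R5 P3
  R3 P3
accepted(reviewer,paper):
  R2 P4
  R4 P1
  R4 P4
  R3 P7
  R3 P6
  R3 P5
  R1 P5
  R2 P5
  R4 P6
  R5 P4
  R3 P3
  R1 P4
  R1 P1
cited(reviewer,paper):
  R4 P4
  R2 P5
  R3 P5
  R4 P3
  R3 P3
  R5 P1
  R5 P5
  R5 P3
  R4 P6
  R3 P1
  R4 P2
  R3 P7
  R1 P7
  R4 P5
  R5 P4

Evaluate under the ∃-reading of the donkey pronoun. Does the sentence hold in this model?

"it" takes "a paper" as antecedent — a donkey pronoun bound across the clause boundary.
Weak reading: every reviewer r with some read-paper has at least one read-paper p such that accepted(r,p) ∧ cited(r,p).
Per reviewer: R1:✗  R2:✓  R3:✓  R4:✓  R5:✓
R1 has no witness among its read-papers.

False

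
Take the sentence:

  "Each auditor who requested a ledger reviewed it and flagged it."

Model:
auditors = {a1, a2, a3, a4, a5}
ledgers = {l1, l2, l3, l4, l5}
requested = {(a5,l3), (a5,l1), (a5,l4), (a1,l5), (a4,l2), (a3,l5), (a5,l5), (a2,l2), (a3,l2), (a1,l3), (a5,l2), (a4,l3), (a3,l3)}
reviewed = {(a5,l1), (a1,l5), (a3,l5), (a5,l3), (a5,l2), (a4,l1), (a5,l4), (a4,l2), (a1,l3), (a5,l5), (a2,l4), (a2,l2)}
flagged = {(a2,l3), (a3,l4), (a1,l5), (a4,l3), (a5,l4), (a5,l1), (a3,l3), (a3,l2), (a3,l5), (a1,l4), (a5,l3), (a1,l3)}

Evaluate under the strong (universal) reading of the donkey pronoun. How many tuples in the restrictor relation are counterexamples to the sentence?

7

"it" takes "a ledger" as antecedent — a donkey pronoun bound across the clause boundary.
Strong reading: for every (a,l) with requested(a,l), reviewed(a,l) ∧ flagged(a,l).
Restrictor pairs: (a1,l3) ✓  (a1,l5) ✓  (a2,l2) ✗  (a3,l2) ✗  (a3,l3) ✗  (a3,l5) ✓  (a4,l2) ✗  (a4,l3) ✗  (a5,l1) ✓  (a5,l2) ✗  (a5,l3) ✓  (a5,l4) ✓  (a5,l5) ✗
Counterexamples (restrictor pairs failing the scope): 7.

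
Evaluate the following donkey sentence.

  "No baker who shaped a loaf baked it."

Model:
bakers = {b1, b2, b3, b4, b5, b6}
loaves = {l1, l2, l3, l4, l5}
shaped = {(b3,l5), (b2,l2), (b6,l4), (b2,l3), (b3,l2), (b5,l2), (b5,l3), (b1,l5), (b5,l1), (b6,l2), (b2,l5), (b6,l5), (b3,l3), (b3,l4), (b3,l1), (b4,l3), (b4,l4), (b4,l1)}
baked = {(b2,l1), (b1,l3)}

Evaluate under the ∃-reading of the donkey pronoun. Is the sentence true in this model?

True

"it" takes "a loaf" as antecedent — a donkey pronoun bound across the clause boundary.
Truth condition: for no (b,l) with shaped(b,l) does baked(b,l) hold.
Restrictor pairs — does the scope hold? (b1,l5):fails  (b2,l2):fails  (b2,l3):fails  (b2,l5):fails  (b3,l1):fails  (b3,l2):fails  (b3,l3):fails  (b3,l4):fails  (b3,l5):fails  (b4,l1):fails  (b4,l3):fails  (b4,l4):fails  (b5,l1):fails  (b5,l2):fails  (b5,l3):fails  (b6,l2):fails  (b6,l4):fails  (b6,l5):fails
Scope holds for no restrictor pair, so the sentence is true.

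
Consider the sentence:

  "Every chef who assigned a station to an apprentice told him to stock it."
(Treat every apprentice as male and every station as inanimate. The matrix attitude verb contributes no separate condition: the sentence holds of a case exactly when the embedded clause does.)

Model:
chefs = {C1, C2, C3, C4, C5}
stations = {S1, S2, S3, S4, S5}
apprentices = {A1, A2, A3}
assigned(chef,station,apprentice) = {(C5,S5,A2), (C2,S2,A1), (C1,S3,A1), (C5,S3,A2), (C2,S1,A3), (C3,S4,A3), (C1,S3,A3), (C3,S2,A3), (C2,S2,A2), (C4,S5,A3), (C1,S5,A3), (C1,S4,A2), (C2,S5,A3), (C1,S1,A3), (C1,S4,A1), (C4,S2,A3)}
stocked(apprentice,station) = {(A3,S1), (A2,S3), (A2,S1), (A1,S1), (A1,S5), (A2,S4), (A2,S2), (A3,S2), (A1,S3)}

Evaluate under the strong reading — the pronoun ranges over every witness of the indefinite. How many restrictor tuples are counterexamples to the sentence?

"him" takes "an apprentice" as antecedent and "it" takes "a station"; both are donkey pronouns co-varying with the restrictor.
Strong reading: for every (c,s,a) with assigned(c,s,a), stocked(a,s).
Restrictor triples: (C1,S1,A3)→stocked(A3,S1) ✓  (C1,S3,A1)→stocked(A1,S3) ✓  (C1,S3,A3)→stocked(A3,S3) ✗  (C1,S4,A1)→stocked(A1,S4) ✗  (C1,S4,A2)→stocked(A2,S4) ✓  (C1,S5,A3)→stocked(A3,S5) ✗  (C2,S1,A3)→stocked(A3,S1) ✓  (C2,S2,A1)→stocked(A1,S2) ✗  (C2,S2,A2)→stocked(A2,S2) ✓  (C2,S5,A3)→stocked(A3,S5) ✗  (C3,S2,A3)→stocked(A3,S2) ✓  (C3,S4,A3)→stocked(A3,S4) ✗  (C4,S2,A3)→stocked(A3,S2) ✓  (C4,S5,A3)→stocked(A3,S5) ✗  (C5,S3,A2)→stocked(A2,S3) ✓  (C5,S5,A2)→stocked(A2,S5) ✗
Counterexamples (restrictor triples failing the scope): 8.

8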